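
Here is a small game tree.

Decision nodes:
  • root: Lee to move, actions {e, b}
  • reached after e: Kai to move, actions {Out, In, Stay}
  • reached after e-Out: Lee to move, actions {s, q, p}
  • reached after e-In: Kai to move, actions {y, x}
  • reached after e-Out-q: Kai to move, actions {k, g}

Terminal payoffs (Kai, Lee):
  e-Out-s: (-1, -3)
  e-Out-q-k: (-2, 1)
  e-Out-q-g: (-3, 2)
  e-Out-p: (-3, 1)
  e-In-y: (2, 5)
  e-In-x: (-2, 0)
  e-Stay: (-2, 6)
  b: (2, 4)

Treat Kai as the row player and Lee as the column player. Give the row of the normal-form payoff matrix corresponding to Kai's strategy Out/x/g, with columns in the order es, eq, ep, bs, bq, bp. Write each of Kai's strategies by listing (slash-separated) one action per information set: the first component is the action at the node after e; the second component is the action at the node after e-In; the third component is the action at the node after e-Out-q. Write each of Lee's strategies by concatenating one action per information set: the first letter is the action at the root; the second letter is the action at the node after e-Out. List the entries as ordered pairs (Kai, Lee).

(-1,-3) (-3,2) (-3,1) (2,4) (2,4) (2,4)

vs es: Lee plays e → Kai plays Out at [e] → Lee plays s at [e-Out] → (-1, -3)
vs eq: Lee plays e → Kai plays Out at [e] → Lee plays q at [e-Out] → Kai plays g at [e-Out-q] → (-3, 2)
vs ep: Lee plays e → Kai plays Out at [e] → Lee plays p at [e-Out] → (-3, 1)
vs bs: Lee plays b → (2, 4)
vs bq: Lee plays b → (2, 4)
vs bp: Lee plays b → (2, 4)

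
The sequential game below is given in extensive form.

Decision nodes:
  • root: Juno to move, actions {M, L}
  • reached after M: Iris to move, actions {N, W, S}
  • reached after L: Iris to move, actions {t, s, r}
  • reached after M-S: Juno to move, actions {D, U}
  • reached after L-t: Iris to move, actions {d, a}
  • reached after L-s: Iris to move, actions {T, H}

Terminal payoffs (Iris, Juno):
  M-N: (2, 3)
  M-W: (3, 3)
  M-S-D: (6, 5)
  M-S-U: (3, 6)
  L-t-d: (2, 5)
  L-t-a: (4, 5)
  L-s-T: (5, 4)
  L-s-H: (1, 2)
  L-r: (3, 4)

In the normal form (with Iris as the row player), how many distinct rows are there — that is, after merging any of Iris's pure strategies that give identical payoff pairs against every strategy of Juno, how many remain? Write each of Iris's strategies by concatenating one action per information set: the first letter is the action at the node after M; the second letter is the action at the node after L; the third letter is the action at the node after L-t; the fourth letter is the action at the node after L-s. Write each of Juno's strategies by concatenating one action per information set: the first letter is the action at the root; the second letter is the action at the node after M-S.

15

Iris has 36 pure strategies: NtdT, NtdH, NtaT, NtaH, NsdT, NsdH, NsaT, NsaH, NrdT, NrdH, NraT, NraH, WtdT, WtdH, WtaT, WtaH, WsdT, WsdH, WsaT, WsaH, WrdT, WrdH, WraT, WraH, StdT, StdH, StaT, StaH, SsdT, SsdH, SsaT, SsaH, SrdT, SrdH, SraT, SraH. Columns: MD, MU, LD, LU.
{NtdT, NtdH} → row (2,3) (2,3) (2,5) (2,5)
{NtaT, NtaH} → row (2,3) (2,3) (4,5) (4,5)
{NsdT, NsaT} → row (2,3) (2,3) (5,4) (5,4)
{NsdH, NsaH} → row (2,3) (2,3) (1,2) (1,2)
{NrdT, NrdH, NraT, NraH} → row (2,3) (2,3) (3,4) (3,4)
{WtdT, WtdH} → row (3,3) (3,3) (2,5) (2,5)
{WtaT, WtaH} → row (3,3) (3,3) (4,5) (4,5)
{WsdT, WsaT} → row (3,3) (3,3) (5,4) (5,4)
{WsdH, WsaH} → row (3,3) (3,3) (1,2) (1,2)
{WrdT, WrdH, WraT, WraH} → row (3,3) (3,3) (3,4) (3,4)
{StdT, StdH} → row (6,5) (3,6) (2,5) (2,5)
{StaT, StaH} → row (6,5) (3,6) (4,5) (4,5)
{SsdT, SsaT} → row (6,5) (3,6) (5,4) (5,4)
{SsdH, SsaH} → row (6,5) (3,6) (1,2) (1,2)
{SrdT, SrdH, SraT, SraH} → row (6,5) (3,6) (3,4) (3,4)
That's 15 distinct rows out of 36 strategies.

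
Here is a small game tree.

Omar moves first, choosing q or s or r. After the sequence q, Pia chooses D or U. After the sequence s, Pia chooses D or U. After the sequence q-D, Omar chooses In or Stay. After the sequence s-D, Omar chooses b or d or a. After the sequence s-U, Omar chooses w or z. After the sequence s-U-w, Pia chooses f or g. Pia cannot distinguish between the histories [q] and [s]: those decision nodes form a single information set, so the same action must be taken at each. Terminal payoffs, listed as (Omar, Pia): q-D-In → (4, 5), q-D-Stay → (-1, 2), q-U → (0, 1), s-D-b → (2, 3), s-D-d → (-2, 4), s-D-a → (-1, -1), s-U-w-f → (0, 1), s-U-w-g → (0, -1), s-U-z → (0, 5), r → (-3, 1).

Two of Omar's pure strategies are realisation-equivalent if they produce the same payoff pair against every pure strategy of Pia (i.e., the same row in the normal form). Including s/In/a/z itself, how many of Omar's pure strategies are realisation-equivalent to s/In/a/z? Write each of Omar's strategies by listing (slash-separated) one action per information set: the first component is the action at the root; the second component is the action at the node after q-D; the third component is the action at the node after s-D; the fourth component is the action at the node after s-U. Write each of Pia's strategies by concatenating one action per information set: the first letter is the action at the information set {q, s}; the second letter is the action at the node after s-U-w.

Row for s/In/a/z (columns Df, Dg, Uf, Ug): (-1,-1) (-1,-1) (0,5) (0,5).
Under s/In/a/z, Omar's choice at the node after q-D can never be reached regardless of what Pia does, so varying those choices leaves every outcome unchanged.
Holding the reachable choices fixed and varying the unreachable one freely already gives 2 equivalent strategies.
No other strategy reproduces this row, so those 2 are the full class: s/In/a/z, s/Stay/a/z.

2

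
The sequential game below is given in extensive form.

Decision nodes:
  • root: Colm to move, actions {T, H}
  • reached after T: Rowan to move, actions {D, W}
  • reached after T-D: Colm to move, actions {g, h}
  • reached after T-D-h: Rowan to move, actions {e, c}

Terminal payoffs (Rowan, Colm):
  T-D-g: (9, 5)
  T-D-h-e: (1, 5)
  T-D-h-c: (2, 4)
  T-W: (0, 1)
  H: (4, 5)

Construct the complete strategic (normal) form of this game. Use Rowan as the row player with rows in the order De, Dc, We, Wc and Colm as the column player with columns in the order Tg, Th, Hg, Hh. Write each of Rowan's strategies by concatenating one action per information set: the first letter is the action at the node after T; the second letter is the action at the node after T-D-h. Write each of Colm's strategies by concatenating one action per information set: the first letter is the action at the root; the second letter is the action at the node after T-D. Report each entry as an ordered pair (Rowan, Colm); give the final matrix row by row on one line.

De: (9,5) (1,5) (4,5) (4,5) | Dc: (9,5) (2,4) (4,5) (4,5) | We: (0,1) (0,1) (4,5) (4,5) | Wc: (0,1) (0,1) (4,5) (4,5)

           Tg       Th       Hg       Hh
  De    (9,5)    (1,5)    (4,5)    (4,5)
  Dc    (9,5)    (2,4)    (4,5)    (4,5)
  We    (0,1)    (0,1)    (4,5)    (4,5)
  Wc    (0,1)    (0,1)    (4,5)    (4,5)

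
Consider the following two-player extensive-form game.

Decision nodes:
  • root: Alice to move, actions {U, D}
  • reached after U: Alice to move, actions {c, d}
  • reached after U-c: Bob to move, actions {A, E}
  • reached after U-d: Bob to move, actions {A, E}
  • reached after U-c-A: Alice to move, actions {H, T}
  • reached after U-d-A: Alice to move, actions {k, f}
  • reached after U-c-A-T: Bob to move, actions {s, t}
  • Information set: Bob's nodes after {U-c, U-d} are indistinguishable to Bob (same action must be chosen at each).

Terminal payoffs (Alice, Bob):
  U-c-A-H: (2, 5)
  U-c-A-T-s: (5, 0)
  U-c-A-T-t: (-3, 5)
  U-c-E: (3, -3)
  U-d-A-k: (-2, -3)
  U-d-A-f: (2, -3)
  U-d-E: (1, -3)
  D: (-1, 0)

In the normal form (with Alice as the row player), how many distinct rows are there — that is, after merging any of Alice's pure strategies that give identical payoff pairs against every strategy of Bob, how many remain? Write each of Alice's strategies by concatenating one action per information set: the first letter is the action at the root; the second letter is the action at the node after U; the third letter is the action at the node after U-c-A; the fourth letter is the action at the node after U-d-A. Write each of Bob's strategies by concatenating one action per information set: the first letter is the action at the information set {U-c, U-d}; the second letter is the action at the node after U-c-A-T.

Alice has 16 pure strategies: UcHk, UcHf, UcTk, UcTf, UdHk, UdHf, UdTk, UdTf, DcHk, DcHf, DcTk, DcTf, DdHk, DdHf, DdTk, DdTf. Columns: As, At, Es, Et.
{UcHk, UcHf} → row (2,5) (2,5) (3,-3) (3,-3)
{UcTk, UcTf} → row (5,0) (-3,5) (3,-3) (3,-3)
{UdHk, UdTk} → row (-2,-3) (-2,-3) (1,-3) (1,-3)
{UdHf, UdTf} → row (2,-3) (2,-3) (1,-3) (1,-3)
{DcHk, DcHf, DcTk, DcTf, DdHk, DdHf, DdTk, DdTf} → row (-1,0) (-1,0) (-1,0) (-1,0)
That's 5 distinct rows out of 16 strategies.

5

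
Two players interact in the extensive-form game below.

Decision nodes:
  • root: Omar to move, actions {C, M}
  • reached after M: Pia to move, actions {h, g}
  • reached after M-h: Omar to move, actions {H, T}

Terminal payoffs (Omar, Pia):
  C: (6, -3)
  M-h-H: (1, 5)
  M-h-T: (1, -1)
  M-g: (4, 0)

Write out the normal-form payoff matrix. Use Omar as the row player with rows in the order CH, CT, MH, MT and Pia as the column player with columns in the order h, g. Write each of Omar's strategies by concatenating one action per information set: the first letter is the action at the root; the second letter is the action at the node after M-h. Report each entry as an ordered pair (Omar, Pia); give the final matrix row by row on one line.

CH: (6,-3) (6,-3) | CT: (6,-3) (6,-3) | MH: (1,5) (4,0) | MT: (1,-1) (4,0)

Row CH: h→(6,-3), g→(6,-3)
Row CT: h→(6,-3), g→(6,-3)
Row MH: h→(1,5), g→(4,0)
Row MT: h→(1,-1), g→(4,0)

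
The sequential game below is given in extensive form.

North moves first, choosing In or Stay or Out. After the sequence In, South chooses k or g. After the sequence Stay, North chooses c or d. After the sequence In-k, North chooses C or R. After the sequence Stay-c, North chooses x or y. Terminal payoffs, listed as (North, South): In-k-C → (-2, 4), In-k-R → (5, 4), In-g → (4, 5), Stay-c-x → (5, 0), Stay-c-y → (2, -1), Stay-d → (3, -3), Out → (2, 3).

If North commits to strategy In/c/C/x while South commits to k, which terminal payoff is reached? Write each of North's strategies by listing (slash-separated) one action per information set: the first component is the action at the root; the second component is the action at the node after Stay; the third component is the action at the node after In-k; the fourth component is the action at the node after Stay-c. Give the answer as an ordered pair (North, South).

Trace the play path from the root:
  North plays In
  South plays k at [In]
  North plays C at [In-k]
→ terminal payoff (-2, 4).
(North's choice at the node after Stay is never reached on this path, so it doesn't affect the outcome.)

(-2, 4)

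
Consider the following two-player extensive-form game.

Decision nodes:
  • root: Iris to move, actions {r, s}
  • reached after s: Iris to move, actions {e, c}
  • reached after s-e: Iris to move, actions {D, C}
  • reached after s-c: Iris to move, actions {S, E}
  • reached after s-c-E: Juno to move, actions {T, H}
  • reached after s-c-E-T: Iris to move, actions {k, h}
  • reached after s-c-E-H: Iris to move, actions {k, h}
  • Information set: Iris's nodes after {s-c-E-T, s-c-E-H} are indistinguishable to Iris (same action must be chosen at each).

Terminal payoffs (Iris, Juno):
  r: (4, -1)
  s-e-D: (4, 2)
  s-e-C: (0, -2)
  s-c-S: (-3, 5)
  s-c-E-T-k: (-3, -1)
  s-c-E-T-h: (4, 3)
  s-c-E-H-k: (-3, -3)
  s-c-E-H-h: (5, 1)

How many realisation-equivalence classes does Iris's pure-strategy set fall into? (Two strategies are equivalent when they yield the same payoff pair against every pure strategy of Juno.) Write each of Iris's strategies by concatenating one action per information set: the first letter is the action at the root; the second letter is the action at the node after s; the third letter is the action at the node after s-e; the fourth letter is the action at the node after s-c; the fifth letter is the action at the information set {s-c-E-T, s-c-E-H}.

6

Iris has 32 pure strategies: reDSk, reDSh, reDEk, reDEh, reCSk, reCSh, reCEk, reCEh, rcDSk, rcDSh, rcDEk, rcDEh, rcCSk, rcCSh, rcCEk, rcCEh, seDSk, seDSh, seDEk, seDEh, seCSk, seCSh, seCEk, seCEh, scDSk, scDSh, scDEk, scDEh, scCSk, scCSh, scCEk, scCEh. Columns: T, H.
{reDSk, reDSh, reDEk, reDEh, reCSk, reCSh, reCEk, reCEh, rcDSk, rcDSh, rcDEk, rcDEh, rcCSk, rcCSh, rcCEk, rcCEh} → row (4,-1) (4,-1)
{seDSk, seDSh, seDEk, seDEh} → row (4,2) (4,2)
{seCSk, seCSh, seCEk, seCEh} → row (0,-2) (0,-2)
{scDSk, scDSh, scCSk, scCSh} → row (-3,5) (-3,5)
{scDEk, scCEk} → row (-3,-1) (-3,-3)
{scDEh, scCEh} → row (4,3) (5,1)
That's 6 distinct rows out of 32 strategies.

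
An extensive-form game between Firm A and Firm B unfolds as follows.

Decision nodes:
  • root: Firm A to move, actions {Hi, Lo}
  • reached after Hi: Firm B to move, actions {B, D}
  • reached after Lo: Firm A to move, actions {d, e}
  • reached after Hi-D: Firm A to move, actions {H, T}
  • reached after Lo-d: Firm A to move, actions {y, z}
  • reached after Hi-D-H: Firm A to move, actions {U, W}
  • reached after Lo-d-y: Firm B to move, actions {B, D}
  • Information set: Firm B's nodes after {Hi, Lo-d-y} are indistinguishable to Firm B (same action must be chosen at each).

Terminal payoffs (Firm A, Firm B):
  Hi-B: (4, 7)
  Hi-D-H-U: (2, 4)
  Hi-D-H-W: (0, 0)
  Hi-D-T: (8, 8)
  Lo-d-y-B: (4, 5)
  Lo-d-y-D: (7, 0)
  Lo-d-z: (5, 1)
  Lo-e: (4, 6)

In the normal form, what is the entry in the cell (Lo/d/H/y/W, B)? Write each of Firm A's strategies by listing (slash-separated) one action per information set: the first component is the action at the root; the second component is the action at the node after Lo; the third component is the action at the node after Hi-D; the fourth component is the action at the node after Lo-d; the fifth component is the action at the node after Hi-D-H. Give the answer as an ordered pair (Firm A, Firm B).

Trace the play path from the root:
  Firm A plays Lo
  Firm A plays d at [Lo]
  Firm A plays y at [Lo-d]
  Firm B plays B at [Lo-d-y]
→ terminal payoff (4, 5).
(Firm A's choice at the node after Hi-D is never reached on this path, so it doesn't affect the outcome.)

(4, 5)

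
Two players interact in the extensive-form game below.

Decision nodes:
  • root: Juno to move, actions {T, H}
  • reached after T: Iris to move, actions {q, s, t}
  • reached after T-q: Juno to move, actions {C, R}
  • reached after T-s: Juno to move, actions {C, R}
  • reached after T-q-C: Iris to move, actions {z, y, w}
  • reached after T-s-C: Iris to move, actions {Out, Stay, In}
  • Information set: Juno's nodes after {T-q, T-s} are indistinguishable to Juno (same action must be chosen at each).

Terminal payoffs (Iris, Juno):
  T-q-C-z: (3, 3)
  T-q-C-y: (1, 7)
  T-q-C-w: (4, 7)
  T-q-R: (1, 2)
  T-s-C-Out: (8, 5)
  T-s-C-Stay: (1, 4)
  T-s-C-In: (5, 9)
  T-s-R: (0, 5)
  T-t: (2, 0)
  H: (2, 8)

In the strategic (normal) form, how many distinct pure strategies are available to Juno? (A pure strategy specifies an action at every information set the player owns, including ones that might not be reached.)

4

Juno owns the root with actions {T, H} — two choices.
Juno owns the information set {T-q, T-s} with actions {C, R} — two choices.
A pure strategy fixes one action at each information set independently, so the count is the product 2 × 2 = 4.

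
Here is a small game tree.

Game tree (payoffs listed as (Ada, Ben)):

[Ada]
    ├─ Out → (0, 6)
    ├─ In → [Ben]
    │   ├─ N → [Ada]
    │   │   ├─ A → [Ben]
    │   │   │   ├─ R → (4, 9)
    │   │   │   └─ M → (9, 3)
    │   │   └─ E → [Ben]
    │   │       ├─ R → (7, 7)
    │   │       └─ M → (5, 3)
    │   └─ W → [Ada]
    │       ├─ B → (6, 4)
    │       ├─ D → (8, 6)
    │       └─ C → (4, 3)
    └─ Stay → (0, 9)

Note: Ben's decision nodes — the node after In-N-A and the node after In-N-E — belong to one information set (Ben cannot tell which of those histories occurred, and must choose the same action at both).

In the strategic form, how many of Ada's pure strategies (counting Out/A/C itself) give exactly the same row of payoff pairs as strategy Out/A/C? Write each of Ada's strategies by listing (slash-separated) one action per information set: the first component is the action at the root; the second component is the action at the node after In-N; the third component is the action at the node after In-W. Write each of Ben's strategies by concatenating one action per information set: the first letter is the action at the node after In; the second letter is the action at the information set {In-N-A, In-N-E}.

6

Row for Out/A/C (columns NR, NM, WR, WM): (0,6) (0,6) (0,6) (0,6).
Under Out/A/C, Ada's choice at the node after In-N and at the node after In-W can never be reached regardless of what Ben does, so varying those choices leaves every outcome unchanged.
Holding the reachable choices fixed and varying the unreachable ones freely already gives 2 × 3 = 6 equivalent strategies.
No other strategy reproduces this row, so those 6 are the full class: Out/A/B, Out/A/D, Out/A/C, Out/E/B, Out/E/D, Out/E/C.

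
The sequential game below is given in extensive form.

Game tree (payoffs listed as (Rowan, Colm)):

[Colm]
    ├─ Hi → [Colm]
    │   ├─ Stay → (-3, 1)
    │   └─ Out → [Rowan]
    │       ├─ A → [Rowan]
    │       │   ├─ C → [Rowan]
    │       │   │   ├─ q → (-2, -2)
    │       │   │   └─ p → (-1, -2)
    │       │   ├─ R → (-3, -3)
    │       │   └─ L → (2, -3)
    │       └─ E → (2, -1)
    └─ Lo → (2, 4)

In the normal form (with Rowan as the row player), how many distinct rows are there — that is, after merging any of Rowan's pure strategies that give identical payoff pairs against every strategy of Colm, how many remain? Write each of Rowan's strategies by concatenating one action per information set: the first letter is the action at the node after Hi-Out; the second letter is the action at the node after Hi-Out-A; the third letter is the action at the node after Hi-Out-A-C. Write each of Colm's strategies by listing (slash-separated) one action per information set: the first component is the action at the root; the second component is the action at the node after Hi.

Rowan has 12 pure strategies: ACq, ACp, ARq, ARp, ALq, ALp, ECq, ECp, ERq, ERp, ELq, ELp. Columns: Hi/Stay, Hi/Out, Lo/Stay, Lo/Out.
{ACq} → row (-3,1) (-2,-2) (2,4) (2,4)
{ACp} → row (-3,1) (-1,-2) (2,4) (2,4)
{ARq, ARp} → row (-3,1) (-3,-3) (2,4) (2,4)
{ALq, ALp} → row (-3,1) (2,-3) (2,4) (2,4)
{ECq, ECp, ERq, ERp, ELq, ELp} → row (-3,1) (2,-1) (2,4) (2,4)
That's 5 distinct rows out of 12 strategies.

5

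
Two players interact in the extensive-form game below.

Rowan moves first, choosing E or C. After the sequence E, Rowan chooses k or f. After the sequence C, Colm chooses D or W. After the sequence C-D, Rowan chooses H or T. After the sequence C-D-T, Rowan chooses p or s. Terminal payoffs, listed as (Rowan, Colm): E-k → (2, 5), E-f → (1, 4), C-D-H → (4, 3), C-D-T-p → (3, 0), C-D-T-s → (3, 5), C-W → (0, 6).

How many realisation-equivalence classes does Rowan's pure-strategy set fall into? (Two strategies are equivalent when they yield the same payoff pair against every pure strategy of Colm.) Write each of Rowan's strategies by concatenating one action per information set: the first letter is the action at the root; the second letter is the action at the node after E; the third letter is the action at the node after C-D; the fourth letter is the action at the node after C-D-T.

5

Rowan has 16 pure strategies: EkHp, EkHs, EkTp, EkTs, EfHp, EfHs, EfTp, EfTs, CkHp, CkHs, CkTp, CkTs, CfHp, CfHs, CfTp, CfTs. Columns: D, W.
{EkHp, EkHs, EkTp, EkTs} → row (2,5) (2,5)
{EfHp, EfHs, EfTp, EfTs} → row (1,4) (1,4)
{CkHp, CkHs, CfHp, CfHs} → row (4,3) (0,6)
{CkTp, CfTp} → row (3,0) (0,6)
{CkTs, CfTs} → row (3,5) (0,6)
That's 5 distinct rows out of 16 strategies.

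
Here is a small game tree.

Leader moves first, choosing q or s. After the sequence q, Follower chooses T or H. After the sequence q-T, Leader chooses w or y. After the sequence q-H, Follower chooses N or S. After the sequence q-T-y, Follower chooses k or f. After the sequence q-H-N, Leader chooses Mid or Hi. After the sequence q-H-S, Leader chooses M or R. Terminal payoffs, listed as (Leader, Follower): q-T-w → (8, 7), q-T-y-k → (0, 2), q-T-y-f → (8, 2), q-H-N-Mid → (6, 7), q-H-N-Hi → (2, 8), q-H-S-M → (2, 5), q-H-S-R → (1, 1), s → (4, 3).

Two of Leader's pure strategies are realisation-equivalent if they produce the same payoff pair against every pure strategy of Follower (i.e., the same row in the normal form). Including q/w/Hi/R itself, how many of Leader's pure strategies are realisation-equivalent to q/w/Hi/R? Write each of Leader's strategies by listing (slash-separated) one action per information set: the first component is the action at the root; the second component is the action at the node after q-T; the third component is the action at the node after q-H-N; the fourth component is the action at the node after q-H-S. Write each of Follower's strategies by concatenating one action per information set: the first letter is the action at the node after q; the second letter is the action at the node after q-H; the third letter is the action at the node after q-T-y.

Row for q/w/Hi/R (columns TNk, TNf, TSk, TSf, HNk, HNf, HSk, HSf): (8,7) (8,7) (8,7) (8,7) (2,8) (2,8) (1,1) (1,1).
Every one of Leader's information sets is on the play path for some reply by Follower when Leader follows q/w/Hi/R.
Changing the action at any of them therefore changes at least one column, so only q/w/Hi/R itself gives this row.

1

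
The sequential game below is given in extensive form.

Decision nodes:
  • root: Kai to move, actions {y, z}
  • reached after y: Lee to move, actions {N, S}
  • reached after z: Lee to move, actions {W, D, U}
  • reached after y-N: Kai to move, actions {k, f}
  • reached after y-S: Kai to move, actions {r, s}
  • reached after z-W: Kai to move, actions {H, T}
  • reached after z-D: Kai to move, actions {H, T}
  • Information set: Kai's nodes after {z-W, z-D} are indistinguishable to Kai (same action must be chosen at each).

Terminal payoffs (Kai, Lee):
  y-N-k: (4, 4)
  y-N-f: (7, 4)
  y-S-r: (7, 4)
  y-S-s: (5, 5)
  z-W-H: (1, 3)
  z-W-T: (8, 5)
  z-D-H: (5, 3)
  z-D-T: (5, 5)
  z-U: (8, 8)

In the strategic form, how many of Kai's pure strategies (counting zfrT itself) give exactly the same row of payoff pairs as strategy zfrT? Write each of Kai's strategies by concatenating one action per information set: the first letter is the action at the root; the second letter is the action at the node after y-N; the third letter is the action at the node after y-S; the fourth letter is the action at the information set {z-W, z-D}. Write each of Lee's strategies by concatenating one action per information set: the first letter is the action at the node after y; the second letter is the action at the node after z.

4

Row for zfrT (columns NW, ND, NU, SW, SD, SU): (8,5) (5,5) (8,8) (8,5) (5,5) (8,8).
Under zfrT, Kai's choice at the node after y-N and at the node after y-S can never be reached regardless of what Lee does, so varying those choices leaves every outcome unchanged.
Holding the reachable choices fixed and varying the unreachable ones freely already gives 2 × 2 = 4 equivalent strategies.
No other strategy reproduces this row, so those 4 are the full class: zkrT, zksT, zfrT, zfsT.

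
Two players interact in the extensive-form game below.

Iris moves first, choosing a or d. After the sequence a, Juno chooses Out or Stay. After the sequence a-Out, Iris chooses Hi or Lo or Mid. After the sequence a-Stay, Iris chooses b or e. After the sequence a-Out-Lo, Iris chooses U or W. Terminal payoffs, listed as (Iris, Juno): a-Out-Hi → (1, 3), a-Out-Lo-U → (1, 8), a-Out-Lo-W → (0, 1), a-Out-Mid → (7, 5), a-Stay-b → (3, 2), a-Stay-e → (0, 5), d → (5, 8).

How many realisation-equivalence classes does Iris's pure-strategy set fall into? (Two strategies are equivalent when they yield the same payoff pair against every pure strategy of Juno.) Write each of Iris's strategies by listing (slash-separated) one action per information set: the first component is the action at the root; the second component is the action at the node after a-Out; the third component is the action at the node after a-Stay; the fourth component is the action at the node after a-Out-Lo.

9

Iris has 24 pure strategies: a/Hi/b/U, a/Hi/b/W, a/Hi/e/U, a/Hi/e/W, a/Lo/b/U, a/Lo/b/W, a/Lo/e/U, a/Lo/e/W, a/Mid/b/U, a/Mid/b/W, a/Mid/e/U, a/Mid/e/W, d/Hi/b/U, d/Hi/b/W, d/Hi/e/U, d/Hi/e/W, d/Lo/b/U, d/Lo/b/W, d/Lo/e/U, d/Lo/e/W, d/Mid/b/U, d/Mid/b/W, d/Mid/e/U, d/Mid/e/W. Columns: Out, Stay.
{a/Hi/b/U, a/Hi/b/W} → row (1,3) (3,2)
{a/Hi/e/U, a/Hi/e/W} → row (1,3) (0,5)
{a/Lo/b/U} → row (1,8) (3,2)
{a/Lo/b/W} → row (0,1) (3,2)
{a/Lo/e/U} → row (1,8) (0,5)
{a/Lo/e/W} → row (0,1) (0,5)
{a/Mid/b/U, a/Mid/b/W} → row (7,5) (3,2)
{a/Mid/e/U, a/Mid/e/W} → row (7,5) (0,5)
{d/Hi/b/U, d/Hi/b/W, d/Hi/e/U, d/Hi/e/W, d/Lo/b/U, d/Lo/b/W, d/Lo/e/U, d/Lo/e/W, d/Mid/b/U, d/Mid/b/W, d/Mid/e/U, d/Mid/e/W} → row (5,8) (5,8)
That's 9 distinct rows out of 24 strategies.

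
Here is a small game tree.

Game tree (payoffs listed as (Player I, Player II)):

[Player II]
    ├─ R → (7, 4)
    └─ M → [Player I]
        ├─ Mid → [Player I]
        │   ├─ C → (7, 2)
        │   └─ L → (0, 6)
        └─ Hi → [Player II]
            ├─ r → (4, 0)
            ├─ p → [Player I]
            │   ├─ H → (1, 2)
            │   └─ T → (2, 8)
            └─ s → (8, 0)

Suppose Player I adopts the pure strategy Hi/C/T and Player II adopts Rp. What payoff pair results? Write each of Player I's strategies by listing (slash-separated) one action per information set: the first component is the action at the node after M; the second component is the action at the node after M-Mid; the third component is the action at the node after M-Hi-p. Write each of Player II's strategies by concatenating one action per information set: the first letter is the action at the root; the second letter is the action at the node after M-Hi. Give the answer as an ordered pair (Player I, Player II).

(7, 4)

Trace the play path from the root:
  Player II plays R
→ terminal payoff (7, 4).
(Player I's choice at the node after M is never reached on this path, so it doesn't affect the outcome.)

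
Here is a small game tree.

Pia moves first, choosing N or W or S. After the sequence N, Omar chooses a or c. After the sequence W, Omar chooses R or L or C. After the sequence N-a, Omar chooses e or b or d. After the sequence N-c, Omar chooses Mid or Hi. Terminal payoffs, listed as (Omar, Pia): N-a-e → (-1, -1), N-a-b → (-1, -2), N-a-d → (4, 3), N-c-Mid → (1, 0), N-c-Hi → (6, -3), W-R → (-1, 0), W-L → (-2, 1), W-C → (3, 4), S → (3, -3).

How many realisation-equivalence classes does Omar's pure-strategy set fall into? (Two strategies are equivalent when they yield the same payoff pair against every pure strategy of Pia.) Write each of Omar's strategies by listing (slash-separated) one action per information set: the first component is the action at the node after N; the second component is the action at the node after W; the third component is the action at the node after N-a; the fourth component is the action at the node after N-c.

Omar has 36 pure strategies: a/R/e/Mid, a/R/e/Hi, a/R/b/Mid, a/R/b/Hi, a/R/d/Mid, a/R/d/Hi, a/L/e/Mid, a/L/e/Hi, a/L/b/Mid, a/L/b/Hi, a/L/d/Mid, a/L/d/Hi, a/C/e/Mid, a/C/e/Hi, a/C/b/Mid, a/C/b/Hi, a/C/d/Mid, a/C/d/Hi, c/R/e/Mid, c/R/e/Hi, c/R/b/Mid, c/R/b/Hi, c/R/d/Mid, c/R/d/Hi, c/L/e/Mid, c/L/e/Hi, c/L/b/Mid, c/L/b/Hi, c/L/d/Mid, c/L/d/Hi, c/C/e/Mid, c/C/e/Hi, c/C/b/Mid, c/C/b/Hi, c/C/d/Mid, c/C/d/Hi. Columns: N, W, S.
{a/R/e/Mid, a/R/e/Hi} → row (-1,-1) (-1,0) (3,-3)
{a/R/b/Mid, a/R/b/Hi} → row (-1,-2) (-1,0) (3,-3)
{a/R/d/Mid, a/R/d/Hi} → row (4,3) (-1,0) (3,-3)
{a/L/e/Mid, a/L/e/Hi} → row (-1,-1) (-2,1) (3,-3)
{a/L/b/Mid, a/L/b/Hi} → row (-1,-2) (-2,1) (3,-3)
{a/L/d/Mid, a/L/d/Hi} → row (4,3) (-2,1) (3,-3)
{a/C/e/Mid, a/C/e/Hi} → row (-1,-1) (3,4) (3,-3)
{a/C/b/Mid, a/C/b/Hi} → row (-1,-2) (3,4) (3,-3)
{a/C/d/Mid, a/C/d/Hi} → row (4,3) (3,4) (3,-3)
{c/R/e/Mid, c/R/b/Mid, c/R/d/Mid} → row (1,0) (-1,0) (3,-3)
{c/R/e/Hi, c/R/b/Hi, c/R/d/Hi} → row (6,-3) (-1,0) (3,-3)
{c/L/e/Mid, c/L/b/Mid, c/L/d/Mid} → row (1,0) (-2,1) (3,-3)
{c/L/e/Hi, c/L/b/Hi, c/L/d/Hi} → row (6,-3) (-2,1) (3,-3)
{c/C/e/Mid, c/C/b/Mid, c/C/d/Mid} → row (1,0) (3,4) (3,-3)
{c/C/e/Hi, c/C/b/Hi, c/C/d/Hi} → row (6,-3) (3,4) (3,-3)
That's 15 distinct rows out of 36 strategies.

15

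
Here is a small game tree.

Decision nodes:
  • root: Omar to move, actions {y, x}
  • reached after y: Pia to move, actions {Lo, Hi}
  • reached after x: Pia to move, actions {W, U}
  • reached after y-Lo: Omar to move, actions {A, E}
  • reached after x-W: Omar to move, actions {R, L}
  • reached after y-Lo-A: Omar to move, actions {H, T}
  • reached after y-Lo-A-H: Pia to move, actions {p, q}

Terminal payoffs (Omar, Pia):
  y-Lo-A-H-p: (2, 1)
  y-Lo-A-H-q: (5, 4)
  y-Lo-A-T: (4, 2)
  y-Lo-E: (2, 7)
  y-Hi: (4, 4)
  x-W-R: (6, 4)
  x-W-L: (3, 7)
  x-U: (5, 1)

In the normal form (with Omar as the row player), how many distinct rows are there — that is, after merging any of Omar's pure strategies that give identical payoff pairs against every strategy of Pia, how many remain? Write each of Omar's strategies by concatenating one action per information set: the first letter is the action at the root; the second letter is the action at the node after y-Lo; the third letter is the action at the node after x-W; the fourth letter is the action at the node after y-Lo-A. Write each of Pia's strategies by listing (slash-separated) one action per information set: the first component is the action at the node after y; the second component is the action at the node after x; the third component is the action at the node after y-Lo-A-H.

5

Omar has 16 pure strategies: yARH, yART, yALH, yALT, yERH, yERT, yELH, yELT, xARH, xART, xALH, xALT, xERH, xERT, xELH, xELT. Columns: Lo/W/p, Lo/W/q, Lo/U/p, Lo/U/q, Hi/W/p, Hi/W/q, Hi/U/p, Hi/U/q.
{yARH, yALH} → row (2,1) (5,4) (2,1) (5,4) (4,4) (4,4) (4,4) (4,4)
{yART, yALT} → row (4,2) (4,2) (4,2) (4,2) (4,4) (4,4) (4,4) (4,4)
{yERH, yERT, yELH, yELT} → row (2,7) (2,7) (2,7) (2,7) (4,4) (4,4) (4,4) (4,4)
{xARH, xART, xERH, xERT} → row (6,4) (6,4) (5,1) (5,1) (6,4) (6,4) (5,1) (5,1)
{xALH, xALT, xELH, xELT} → row (3,7) (3,7) (5,1) (5,1) (3,7) (3,7) (5,1) (5,1)
That's 5 distinct rows out of 16 strategies.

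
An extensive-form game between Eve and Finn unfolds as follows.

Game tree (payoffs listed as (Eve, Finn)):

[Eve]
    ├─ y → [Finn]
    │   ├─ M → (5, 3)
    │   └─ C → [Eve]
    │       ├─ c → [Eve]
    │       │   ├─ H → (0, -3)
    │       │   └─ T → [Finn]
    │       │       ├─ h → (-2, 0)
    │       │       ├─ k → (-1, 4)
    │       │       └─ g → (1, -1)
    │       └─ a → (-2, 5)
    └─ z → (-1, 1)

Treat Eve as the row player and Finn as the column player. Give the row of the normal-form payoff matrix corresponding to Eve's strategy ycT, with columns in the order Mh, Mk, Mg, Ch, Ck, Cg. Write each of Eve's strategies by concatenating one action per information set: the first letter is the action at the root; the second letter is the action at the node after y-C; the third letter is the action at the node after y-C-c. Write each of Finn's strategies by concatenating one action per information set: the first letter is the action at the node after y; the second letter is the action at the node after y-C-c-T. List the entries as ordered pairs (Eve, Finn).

(5,3) (5,3) (5,3) (-2,0) (-1,4) (1,-1)

vs Mh: Eve plays y → Finn plays M at [y] → (5, 3)
vs Mk: Eve plays y → Finn plays M at [y] → (5, 3)
vs Mg: Eve plays y → Finn plays M at [y] → (5, 3)
vs Ch: Eve plays y → Finn plays C at [y] → Eve plays c at [y-C] → Eve plays T at [y-C-c] → Finn plays h at [y-C-c-T] → (-2, 0)
vs Ck: Eve plays y → Finn plays C at [y] → Eve plays c at [y-C] → Eve plays T at [y-C-c] → Finn plays k at [y-C-c-T] → (-1, 4)
vs Cg: Eve plays y → Finn plays C at [y] → Eve plays c at [y-C] → Eve plays T at [y-C-c] → Finn plays g at [y-C-c-T] → (1, -1)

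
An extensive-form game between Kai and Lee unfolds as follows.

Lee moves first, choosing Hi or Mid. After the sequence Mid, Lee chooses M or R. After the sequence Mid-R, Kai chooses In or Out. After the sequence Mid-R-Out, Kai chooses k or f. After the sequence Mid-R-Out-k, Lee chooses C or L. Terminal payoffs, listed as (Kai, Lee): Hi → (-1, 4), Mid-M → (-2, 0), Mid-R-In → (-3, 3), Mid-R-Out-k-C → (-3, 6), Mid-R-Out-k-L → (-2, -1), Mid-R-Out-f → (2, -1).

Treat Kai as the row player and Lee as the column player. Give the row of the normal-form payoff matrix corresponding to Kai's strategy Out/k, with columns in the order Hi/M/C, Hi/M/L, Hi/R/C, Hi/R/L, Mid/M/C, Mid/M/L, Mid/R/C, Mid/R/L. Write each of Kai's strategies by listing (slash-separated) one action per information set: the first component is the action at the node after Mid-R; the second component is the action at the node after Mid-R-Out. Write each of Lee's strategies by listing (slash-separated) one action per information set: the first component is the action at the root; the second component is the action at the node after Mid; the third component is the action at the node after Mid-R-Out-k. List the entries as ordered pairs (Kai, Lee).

(-1,4) (-1,4) (-1,4) (-1,4) (-2,0) (-2,0) (-3,6) (-2,-1)

vs Hi/M/C: Lee plays Hi → (-1, 4)
vs Hi/M/L: Lee plays Hi → (-1, 4)
vs Hi/R/C: Lee plays Hi → (-1, 4)
vs Hi/R/L: Lee plays Hi → (-1, 4)
vs Mid/M/C: Lee plays Mid → Lee plays M at [Mid] → (-2, 0)
vs Mid/M/L: Lee plays Mid → Lee plays M at [Mid] → (-2, 0)
vs Mid/R/C: Lee plays Mid → Lee plays R at [Mid] → Kai plays Out at [Mid-R] → Kai plays k at [Mid-R-Out] → Lee plays C at [Mid-R-Out-k] → (-3, 6)
vs Mid/R/L: Lee plays Mid → Lee plays R at [Mid] → Kai plays Out at [Mid-R] → Kai plays k at [Mid-R-Out] → Lee plays L at [Mid-R-Out-k] → (-2, -1)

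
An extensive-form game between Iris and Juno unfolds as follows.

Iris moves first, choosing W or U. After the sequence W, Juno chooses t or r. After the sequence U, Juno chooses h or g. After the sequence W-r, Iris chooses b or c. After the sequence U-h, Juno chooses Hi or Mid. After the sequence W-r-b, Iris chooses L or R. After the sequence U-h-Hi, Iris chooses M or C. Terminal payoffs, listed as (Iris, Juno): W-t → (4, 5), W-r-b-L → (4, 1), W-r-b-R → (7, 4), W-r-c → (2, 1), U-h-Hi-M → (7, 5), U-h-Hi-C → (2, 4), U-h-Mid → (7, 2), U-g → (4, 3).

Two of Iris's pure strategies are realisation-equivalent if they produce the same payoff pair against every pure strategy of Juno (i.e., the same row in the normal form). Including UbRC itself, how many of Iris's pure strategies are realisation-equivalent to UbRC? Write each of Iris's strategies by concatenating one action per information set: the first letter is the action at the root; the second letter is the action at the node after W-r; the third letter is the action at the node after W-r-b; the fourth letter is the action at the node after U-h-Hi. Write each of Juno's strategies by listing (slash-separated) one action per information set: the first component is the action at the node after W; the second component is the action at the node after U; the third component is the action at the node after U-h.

Row for UbRC (columns t/h/Hi, t/h/Mid, t/g/Hi, t/g/Mid, r/h/Hi, r/h/Mid, r/g/Hi, r/g/Mid): (2,4) (7,2) (4,3) (4,3) (2,4) (7,2) (4,3) (4,3).
Under UbRC, Iris's choice at the node after W-r and at the node after W-r-b can never be reached regardless of what Juno does, so varying those choices leaves every outcome unchanged.
Holding the reachable choices fixed and varying the unreachable ones freely already gives 2 × 2 = 4 equivalent strategies.
No other strategy reproduces this row, so those 4 are the full class: UbLC, UbRC, UcLC, UcRC.

4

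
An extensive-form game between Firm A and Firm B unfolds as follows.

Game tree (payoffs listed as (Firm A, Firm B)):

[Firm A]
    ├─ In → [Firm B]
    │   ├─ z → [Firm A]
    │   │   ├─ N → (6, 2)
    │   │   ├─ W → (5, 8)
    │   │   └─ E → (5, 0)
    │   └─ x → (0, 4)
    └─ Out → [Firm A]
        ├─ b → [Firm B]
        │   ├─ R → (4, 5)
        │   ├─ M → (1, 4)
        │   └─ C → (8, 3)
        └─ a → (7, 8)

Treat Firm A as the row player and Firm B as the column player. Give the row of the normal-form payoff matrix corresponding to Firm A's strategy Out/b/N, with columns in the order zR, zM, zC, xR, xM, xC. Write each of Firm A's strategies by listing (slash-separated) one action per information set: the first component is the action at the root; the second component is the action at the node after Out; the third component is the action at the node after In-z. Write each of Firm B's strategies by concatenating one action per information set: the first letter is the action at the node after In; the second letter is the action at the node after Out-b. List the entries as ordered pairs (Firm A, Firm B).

vs zR: Firm A plays Out → Firm A plays b at [Out] → Firm B plays R at [Out-b] → (4, 5)
vs zM: Firm A plays Out → Firm A plays b at [Out] → Firm B plays M at [Out-b] → (1, 4)
vs zC: Firm A plays Out → Firm A plays b at [Out] → Firm B plays C at [Out-b] → (8, 3)
vs xR: Firm A plays Out → Firm A plays b at [Out] → Firm B plays R at [Out-b] → (4, 5)
vs xM: Firm A plays Out → Firm A plays b at [Out] → Firm B plays M at [Out-b] → (1, 4)
vs xC: Firm A plays Out → Firm A plays b at [Out] → Firm B plays C at [Out-b] → (8, 3)

(4,5) (1,4) (8,3) (4,5) (1,4) (8,3)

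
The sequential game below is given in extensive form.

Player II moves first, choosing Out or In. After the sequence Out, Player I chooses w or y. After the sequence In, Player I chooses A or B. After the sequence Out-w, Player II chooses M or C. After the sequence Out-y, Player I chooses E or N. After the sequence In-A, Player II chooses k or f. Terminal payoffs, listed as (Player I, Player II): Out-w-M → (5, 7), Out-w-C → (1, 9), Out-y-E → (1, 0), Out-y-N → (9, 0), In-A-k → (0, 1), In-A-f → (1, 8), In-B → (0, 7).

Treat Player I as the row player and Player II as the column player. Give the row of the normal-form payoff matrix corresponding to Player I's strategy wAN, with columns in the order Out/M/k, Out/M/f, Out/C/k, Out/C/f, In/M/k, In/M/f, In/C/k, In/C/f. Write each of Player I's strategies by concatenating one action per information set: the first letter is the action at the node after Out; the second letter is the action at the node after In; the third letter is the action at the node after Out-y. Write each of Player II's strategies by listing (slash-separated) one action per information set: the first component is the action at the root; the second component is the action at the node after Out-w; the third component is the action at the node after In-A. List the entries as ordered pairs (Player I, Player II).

vs Out/M/k: Player II plays Out → Player I plays w at [Out] → Player II plays M at [Out-w] → (5, 7)
vs Out/M/f: Player II plays Out → Player I plays w at [Out] → Player II plays M at [Out-w] → (5, 7)
vs Out/C/k: Player II plays Out → Player I plays w at [Out] → Player II plays C at [Out-w] → (1, 9)
vs Out/C/f: Player II plays Out → Player I plays w at [Out] → Player II plays C at [Out-w] → (1, 9)
vs In/M/k: Player II plays In → Player I plays A at [In] → Player II plays k at [In-A] → (0, 1)
vs In/M/f: Player II plays In → Player I plays A at [In] → Player II plays f at [In-A] → (1, 8)
vs In/C/k: Player II plays In → Player I plays A at [In] → Player II plays k at [In-A] → (0, 1)
vs In/C/f: Player II plays In → Player I plays A at [In] → Player II plays f at [In-A] → (1, 8)

(5,7) (5,7) (1,9) (1,9) (0,1) (1,8) (0,1) (1,8)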